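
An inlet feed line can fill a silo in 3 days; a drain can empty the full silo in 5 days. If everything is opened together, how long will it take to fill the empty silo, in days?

Net rate = 1/3 − 1/5 = (5 − 3)/15 = 2/15 per day.
Filling time = 1 ÷ (2/15) = 15/2 days.

15/2 days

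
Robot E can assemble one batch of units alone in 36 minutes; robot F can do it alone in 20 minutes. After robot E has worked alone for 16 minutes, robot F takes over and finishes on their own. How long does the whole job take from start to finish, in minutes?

In 16 minutes robot E does 16/36 = 4/9 of the job, leaving 5/9.
Robot F works at 1/20 per minute, so finishing takes 5/9 ÷ 1/20 = 100/9 minutes.
Total time = 16 + 100/9 = 244/9 minutes.

244/9 minutes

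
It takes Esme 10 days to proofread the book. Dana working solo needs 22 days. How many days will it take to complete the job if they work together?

55/8 days

Combined rate: 1/10 + 1/22 = (11 + 5)/110 = 16/110 = 8/55 per day.
Time = 1 ÷ (8/55) = 55/8 days.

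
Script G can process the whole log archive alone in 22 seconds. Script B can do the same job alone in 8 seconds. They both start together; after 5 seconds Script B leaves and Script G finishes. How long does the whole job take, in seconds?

33/4 seconds

In the first 5 seconds the combined rate is 15/88, so 75/88 of the job is done, leaving 13/88.
After Script B leaves the rate is 1/22 per second; the remaining 13/88 takes 13/4 seconds.
Total = 5 + 13/4 = 33/4 seconds.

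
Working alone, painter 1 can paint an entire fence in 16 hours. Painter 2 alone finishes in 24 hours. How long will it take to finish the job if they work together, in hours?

48/5 hours

With two workers the combined time is the product over the sum: 16·24/(16+24) = 384/40 = 48/5 hours.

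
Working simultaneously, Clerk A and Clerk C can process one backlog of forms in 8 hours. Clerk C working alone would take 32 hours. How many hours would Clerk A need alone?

32/3 hours

Combined rate is 1/8 per hour.
Known contribution: 1/32 per hour.
So Clerk A's rate is 1/8 − 1/32 = 3/32, meaning 32/3 hours alone.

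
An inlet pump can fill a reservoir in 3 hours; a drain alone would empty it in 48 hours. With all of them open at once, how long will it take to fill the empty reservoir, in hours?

Net rate = 1/3 − 1/48 = (16 − 1)/48 = 15/48 = 5/16 per hour.
Filling time = 1 ÷ (5/16) = 16/5 hours.

16/5 hours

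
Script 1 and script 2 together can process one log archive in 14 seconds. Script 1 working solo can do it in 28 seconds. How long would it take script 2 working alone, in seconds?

Combined rate is 1/14 per second.
Known contribution: 1/28 per second.
So script 2's rate is 1/14 − 1/28 = 1/28, meaning 28 seconds alone.

28 seconds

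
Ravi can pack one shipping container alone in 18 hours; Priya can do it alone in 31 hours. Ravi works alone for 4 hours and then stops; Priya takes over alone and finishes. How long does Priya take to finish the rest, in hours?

217/9 hours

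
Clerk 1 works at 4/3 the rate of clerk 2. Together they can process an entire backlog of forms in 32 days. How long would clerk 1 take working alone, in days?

56 days

Let clerk 2's rate be r; then clerk 1's rate is (4/3)r, so together (4/3 + 1)r = (7/3)r = 1/32.
Thus r = 3/224 per day.
Clerk 2 alone: 224/3 days; clerk 1 alone: 56 days.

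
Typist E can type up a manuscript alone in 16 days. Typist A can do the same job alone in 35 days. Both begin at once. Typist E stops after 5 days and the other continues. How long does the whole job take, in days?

385/16 days

In the first 5 days the combined rate is 51/560, so 51/112 of the job is done, leaving 61/112.
After Typist E leaves the rate is 1/35 per day; the remaining 61/112 takes 305/16 days.
Total = 5 + 305/16 = 385/16 days.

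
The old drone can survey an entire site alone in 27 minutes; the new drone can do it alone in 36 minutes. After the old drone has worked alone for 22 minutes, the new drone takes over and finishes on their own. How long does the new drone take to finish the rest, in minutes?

20/3 minutes

In 22 minutes the old drone does 22/27 of the job, leaving 5/27.
The new drone works at 1/36 per minute, so finishing takes 5/27 ÷ 1/36 = 20/3 minutes.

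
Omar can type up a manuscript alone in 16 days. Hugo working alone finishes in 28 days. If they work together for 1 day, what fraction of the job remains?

Combined rate: 1/16 + 1/28 = (7 + 4)/112 = 11/112 per day.
In 1 day they complete 1·11/112 = 11/112 of the job.
So 101/112 remains.

101/112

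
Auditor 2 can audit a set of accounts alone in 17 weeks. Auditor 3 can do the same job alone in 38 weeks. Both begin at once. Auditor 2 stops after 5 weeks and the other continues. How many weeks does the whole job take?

In the first 5 weeks the combined rate is 55/646, so 275/646 of the job is done, leaving 371/646.
After Auditor 2 leaves the rate is 1/38 per week; the remaining 371/646 takes 371/17 weeks.
Total = 5 + 371/17 = 456/17 weeks.

456/17 weeks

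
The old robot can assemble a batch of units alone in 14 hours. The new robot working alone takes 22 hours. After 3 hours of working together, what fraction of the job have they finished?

Combined rate: 1/14 + 1/22 = (11 + 7)/154 = 18/154 = 9/77 per hour.
In 3 hours they complete 3·9/77 = 27/77 of the job.

27/77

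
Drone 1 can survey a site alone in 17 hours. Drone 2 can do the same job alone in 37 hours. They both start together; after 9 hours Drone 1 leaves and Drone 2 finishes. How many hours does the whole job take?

In the first 9 hours the combined rate is 54/629, so 486/629 of the job is done, leaving 143/629.
After Drone 1 leaves the rate is 1/37 per hour; the remaining 143/629 takes 143/17 hours.
Total = 9 + 143/17 = 296/17 hours.

296/17 hours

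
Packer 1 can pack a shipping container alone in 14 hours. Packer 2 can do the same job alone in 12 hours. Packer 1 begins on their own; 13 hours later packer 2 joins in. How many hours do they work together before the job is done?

6/13 hours

In the first 13 hours packer 1 alone does 13/14 of the job, leaving 1/14.
Once everyone is working, combined rate: 1/14 + 1/12 = (6 + 7)/84 = 13/84 per hour.
Remaining 1/14 at 13/84 per hour takes 6/13 hours.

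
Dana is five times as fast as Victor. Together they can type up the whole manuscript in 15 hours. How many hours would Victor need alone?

90 hours

Let Victor's rate be r; then Dana's rate is 5r, so together (5 + 1)r = 6r = 1/15.
Thus r = 1/90 per hour.
Victor alone: 90 hours; Dana alone: 18 hours.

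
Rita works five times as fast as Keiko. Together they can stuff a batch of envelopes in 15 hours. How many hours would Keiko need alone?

90 hours

Let Keiko's rate be r; then Rita's rate is 5r, so together (5 + 1)r = 6r = 1/15.
Thus r = 1/90 per hour.
Keiko alone: 90 hours; Rita alone: 18 hours.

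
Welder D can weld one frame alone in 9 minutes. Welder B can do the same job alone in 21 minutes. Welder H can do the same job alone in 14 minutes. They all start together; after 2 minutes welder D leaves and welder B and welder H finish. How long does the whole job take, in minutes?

In the first 2 minutes the combined rate is 29/126, so 29/63 of the job is done, leaving 34/63.
After welder D leaves the rate is 5/42 per minute; the remaining 34/63 takes 68/15 minutes.
Total = 2 + 68/15 = 98/15 minutes.

98/15 minutes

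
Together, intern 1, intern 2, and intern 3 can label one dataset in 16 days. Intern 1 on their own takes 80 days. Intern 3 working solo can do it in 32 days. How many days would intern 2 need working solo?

Combined rate is 1/16 per day.
Known contribution: 1/80 + 1/32 = (2 + 5)/160 = 7/160 per day.
So intern 2's rate is 1/16 − 7/160 = 3/160, meaning 160/3 days alone.

160/3 days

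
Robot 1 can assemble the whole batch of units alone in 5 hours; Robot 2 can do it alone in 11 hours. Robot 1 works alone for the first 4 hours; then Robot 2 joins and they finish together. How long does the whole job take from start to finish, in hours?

In 4 hours Robot 1 does 4/5 of the job, leaving 1/5.
Robot 1 and Robot 2 together work at 16/55 per hour, so finishing takes 1/5 ÷ 16/55 = 11/16 hours.
Total time = 4 + 11/16 = 75/16 hours.

75/16 hours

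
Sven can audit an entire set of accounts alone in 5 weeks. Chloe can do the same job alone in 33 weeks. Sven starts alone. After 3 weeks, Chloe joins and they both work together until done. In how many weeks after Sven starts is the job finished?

90/19 weeks

In the first 3 weeks Sven alone does 3/5 of the job, leaving 2/5.
Once everyone is working, combined rate: 1/5 + 1/33 = (33 + 5)/165 = 38/165 per week.
Remaining 2/5 at 38/165 per week takes 33/19 weeks.
Total from the start = 3 + 33/19 = 90/19 weeks.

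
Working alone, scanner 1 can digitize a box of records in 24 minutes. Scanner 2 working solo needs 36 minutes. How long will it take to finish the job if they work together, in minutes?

Combined rate: 1/24 + 1/36 = (3 + 2)/72 = 5/72 per minute.
Time = 1 ÷ (5/72) = 72/5 minutes.

72/5 minutes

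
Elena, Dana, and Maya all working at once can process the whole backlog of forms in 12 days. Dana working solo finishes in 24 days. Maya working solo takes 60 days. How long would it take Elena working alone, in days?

40 days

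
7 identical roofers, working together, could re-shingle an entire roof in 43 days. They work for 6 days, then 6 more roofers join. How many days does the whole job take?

One roofer does 1/301 of the job per day.
After 6 days with 7 roofers, 6/43 is done (37/43 left).
With 13 roofers the rate is 13/301, so the rest takes 37/43 ÷ 13/301 = 259/13 days.
Total = 6 + 259/13 = 337/13 days.

337/13 days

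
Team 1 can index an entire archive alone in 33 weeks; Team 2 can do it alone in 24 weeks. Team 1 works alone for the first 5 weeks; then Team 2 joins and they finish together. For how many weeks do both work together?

224/19 weeks

In 5 weeks Team 1 does 5/33 of the job, leaving 28/33.
Team 1 and Team 2 together work at 19/264 per week, so finishing takes 28/33 ÷ 19/264 = 224/19 weeks.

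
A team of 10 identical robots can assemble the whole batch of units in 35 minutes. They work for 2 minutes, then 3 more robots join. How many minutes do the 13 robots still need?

One robot does 1/350 of the job per minute.
After 2 minutes with 10 robots, 2/35 is done (33/35 left).
With 13 robots the rate is 13/350, so the rest takes 33/35 ÷ 13/350 = 330/13 minutes.

330/13 minutes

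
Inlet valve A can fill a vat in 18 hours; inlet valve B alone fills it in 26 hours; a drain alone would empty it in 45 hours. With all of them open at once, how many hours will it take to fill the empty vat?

195/14 hours

Net rate = 1/18 + 1/26 − 1/45 = (65 + 45 − 26)/1170 = 84/1170 = 14/195 per hour.
Filling time = 1 ÷ (14/195) = 195/14 hours.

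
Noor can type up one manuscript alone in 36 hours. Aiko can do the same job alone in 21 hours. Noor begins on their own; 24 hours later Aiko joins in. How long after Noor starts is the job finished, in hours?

540/19 hours

In the first 24 hours Noor alone does 24/36 = 2/3 of the job, leaving 1/3.
Once everyone is working, combined rate: 1/36 + 1/21 = (7 + 12)/252 = 19/252 per hour.
Remaining 1/3 at 19/252 per hour takes 84/19 hours.
Total from the start = 24 + 84/19 = 540/19 hours.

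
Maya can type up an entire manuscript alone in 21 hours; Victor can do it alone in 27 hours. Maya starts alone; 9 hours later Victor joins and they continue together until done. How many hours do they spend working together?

27/4 hours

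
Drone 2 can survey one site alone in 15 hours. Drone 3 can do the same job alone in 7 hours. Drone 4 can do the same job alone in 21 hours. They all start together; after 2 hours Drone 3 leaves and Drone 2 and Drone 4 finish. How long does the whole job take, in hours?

In the first 2 hours the combined rate is 9/35, so 18/35 of the job is done, leaving 17/35.
After Drone 3 leaves the rate is 4/35 per hour; the remaining 17/35 takes 17/4 hours.
Total = 2 + 17/4 = 25/4 hours.

25/4 hours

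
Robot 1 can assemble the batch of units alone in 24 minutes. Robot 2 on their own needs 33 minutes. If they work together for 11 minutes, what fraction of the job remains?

5/24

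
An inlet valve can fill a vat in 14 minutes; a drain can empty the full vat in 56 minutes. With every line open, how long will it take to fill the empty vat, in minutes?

Net rate = 1/14 − 1/56 = (4 − 1)/56 = 3/56 per minute.
Filling time = 1 ÷ (3/56) = 56/3 minutes.

56/3 minutes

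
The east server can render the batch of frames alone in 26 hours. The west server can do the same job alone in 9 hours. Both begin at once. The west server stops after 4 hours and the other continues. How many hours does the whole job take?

In the first 4 hours the combined rate is 35/234, so 70/117 of the job is done, leaving 47/117.
After the west server leaves the rate is 1/26 per hour; the remaining 47/117 takes 94/9 hours.
Total = 4 + 94/9 = 130/9 hours.

130/9 hours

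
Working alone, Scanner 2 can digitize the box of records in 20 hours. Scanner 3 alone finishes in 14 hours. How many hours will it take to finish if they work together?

With two workers the combined time is the product over the sum: 20·14/(20+14) = 280/34 = 140/17 hours.

140/17 hours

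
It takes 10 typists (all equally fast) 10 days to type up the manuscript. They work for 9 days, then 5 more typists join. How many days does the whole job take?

One typist does 1/100 of the job per day.
After 9 days with 10 typists, 9/10 is done (1/10 left).
With 15 typists the rate is 15/100 = 3/20, so the rest takes 1/10 ÷ 3/20 = 2/3 days.
Total = 9 + 2/3 = 29/3 days.

29/3 days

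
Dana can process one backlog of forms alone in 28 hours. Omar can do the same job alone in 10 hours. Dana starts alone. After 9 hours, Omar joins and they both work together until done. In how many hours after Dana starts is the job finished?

14 hours

In the first 9 hours Dana alone does 9/28 of the job, leaving 19/28.
Once everyone is working, combined rate: 1/28 + 1/10 = (5 + 14)/140 = 19/140 per hour.
Remaining 19/28 at 19/140 per hour takes 5 hours.
Total from the start = 9 + 5 = 14 hours.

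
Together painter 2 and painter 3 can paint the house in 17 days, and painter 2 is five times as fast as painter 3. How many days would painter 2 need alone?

102/5 days

Let painter 3's rate be r; then painter 2's rate is 5r, so together (5 + 1)r = 6r = 1/17.
Thus r = 1/102 per day.
Painter 3 alone: 102 days; painter 2 alone: 102/5 days.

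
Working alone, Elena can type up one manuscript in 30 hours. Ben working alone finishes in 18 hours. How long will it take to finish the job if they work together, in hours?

Combined rate: 1/30 + 1/18 = (3 + 5)/90 = 8/90 = 4/45 per hour.
Time = 1 ÷ (4/45) = 45/4 hours.

45/4 hours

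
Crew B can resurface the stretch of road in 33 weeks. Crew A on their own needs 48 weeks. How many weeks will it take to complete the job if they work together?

Combined rate: 1/33 + 1/48 = (16 + 11)/528 = 27/528 = 9/176 per week.
Time = 1 ÷ (9/176) = 176/9 weeks.

176/9 weeks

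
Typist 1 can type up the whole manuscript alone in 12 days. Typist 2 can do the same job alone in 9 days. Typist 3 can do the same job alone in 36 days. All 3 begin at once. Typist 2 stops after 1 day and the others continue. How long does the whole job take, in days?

8 days

In the first 1 day the combined rate is 2/9, so 2/9 of the job is done, leaving 7/9.
After Typist 2 leaves the rate is 1/9 per day; the remaining 7/9 takes 7 days.
Total = 1 + 7 = 8 days.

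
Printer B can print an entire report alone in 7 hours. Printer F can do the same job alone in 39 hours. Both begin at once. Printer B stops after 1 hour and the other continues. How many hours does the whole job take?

234/7 hours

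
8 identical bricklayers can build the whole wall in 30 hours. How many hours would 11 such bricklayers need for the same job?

240/11 hours

Total work is 8·30 = 240 bricklayer-hours.
With 11 bricklayers: 240/11 hours.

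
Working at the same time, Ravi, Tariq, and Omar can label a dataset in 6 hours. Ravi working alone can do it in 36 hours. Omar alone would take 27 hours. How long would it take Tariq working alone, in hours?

Combined rate is 1/6 per hour.
Known contribution: 1/36 + 1/27 = (3 + 4)/108 = 7/108 per hour.
So Tariq's rate is 1/6 − 7/108 = 11/108, meaning 108/11 hours alone.

108/11 hours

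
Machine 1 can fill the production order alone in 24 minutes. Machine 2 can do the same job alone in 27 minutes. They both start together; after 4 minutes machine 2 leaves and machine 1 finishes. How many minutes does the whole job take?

184/9 minutes

In the first 4 minutes the combined rate is 17/216, so 17/54 of the job is done, leaving 37/54.
After machine 2 leaves the rate is 1/24 per minute; the remaining 37/54 takes 148/9 minutes.
Total = 4 + 148/9 = 184/9 minutes.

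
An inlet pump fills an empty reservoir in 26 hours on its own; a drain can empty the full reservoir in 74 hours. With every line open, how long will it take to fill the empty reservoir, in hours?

Net rate = 1/26 − 1/74 = (37 − 13)/962 = 24/962 = 12/481 per hour.
Filling time = 1 ÷ (12/481) = 481/12 hours.

481/12 hours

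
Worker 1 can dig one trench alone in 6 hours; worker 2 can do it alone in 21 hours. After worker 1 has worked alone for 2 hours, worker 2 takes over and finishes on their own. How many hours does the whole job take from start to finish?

16 hours

In 2 hours worker 1 does 2/6 = 1/3 of the job, leaving 2/3.
Worker 2 works at 1/21 per hour, so finishing takes 2/3 ÷ 1/21 = 14 hours.
Total time = 2 + 14 = 16 hours.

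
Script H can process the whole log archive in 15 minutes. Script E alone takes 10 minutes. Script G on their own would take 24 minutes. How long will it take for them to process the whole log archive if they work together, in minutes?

24/5 minutes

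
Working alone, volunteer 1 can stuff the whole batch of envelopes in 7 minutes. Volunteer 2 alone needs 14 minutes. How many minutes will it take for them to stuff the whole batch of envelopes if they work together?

14/3 minutes

With two workers the combined time is the product over the sum: 7·14/(7+14) = 98/21 = 14/3 minutes.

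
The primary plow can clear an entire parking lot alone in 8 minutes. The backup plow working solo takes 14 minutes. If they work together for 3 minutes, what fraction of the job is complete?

Combined rate: 1/8 + 1/14 = (7 + 4)/56 = 11/56 per minute.
In 3 minutes they complete 3·11/56 = 33/56 of the job.

33/56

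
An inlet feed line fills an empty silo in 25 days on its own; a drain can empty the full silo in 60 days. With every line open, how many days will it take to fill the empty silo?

Net rate = 1/25 − 1/60 = (12 − 5)/300 = 7/300 per day.
Filling time = 1 ÷ (7/300) = 300/7 days.

300/7 days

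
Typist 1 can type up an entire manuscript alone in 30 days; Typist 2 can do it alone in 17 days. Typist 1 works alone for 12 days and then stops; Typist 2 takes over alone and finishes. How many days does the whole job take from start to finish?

In 12 days Typist 1 does 12/30 = 2/5 of the job, leaving 3/5.
Typist 2 works at 1/17 per day, so finishing takes 3/5 ÷ 1/17 = 51/5 days.
Total time = 12 + 51/5 = 111/5 days.

111/5 days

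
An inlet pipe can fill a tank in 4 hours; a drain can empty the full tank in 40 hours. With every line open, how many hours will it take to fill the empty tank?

40/9 hours

Net rate = 1/4 − 1/40 = (10 − 1)/40 = 9/40 per hour.
Filling time = 1 ÷ (9/40) = 40/9 hours.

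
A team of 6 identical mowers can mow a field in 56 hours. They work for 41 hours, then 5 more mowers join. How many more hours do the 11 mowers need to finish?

One mower does 1/336 of the job per hour.
After 41 hours with 6 mowers, 41/56 is done (15/56 left).
With 11 mowers the rate is 11/336, so the rest takes 15/56 ÷ 11/336 = 90/11 hours.

90/11 hours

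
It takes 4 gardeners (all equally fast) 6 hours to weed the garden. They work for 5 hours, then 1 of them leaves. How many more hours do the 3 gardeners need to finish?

One gardener does 1/24 of the job per hour.
After 5 hours with 4 gardeners, 5/6 is done (1/6 left).
With 3 gardeners the rate is 3/24 = 1/8, so the rest takes 1/6 ÷ 1/8 = 4/3 hours.

4/3 hours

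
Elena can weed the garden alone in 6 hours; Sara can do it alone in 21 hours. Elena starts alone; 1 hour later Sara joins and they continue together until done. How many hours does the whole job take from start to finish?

44/9 hours

In 1 hour Elena does 1/6 of the job, leaving 5/6.
Elena and Sara together work at 3/14 per hour, so finishing takes 5/6 ÷ 3/14 = 35/9 hours.
Total time = 1 + 35/9 = 44/9 hours.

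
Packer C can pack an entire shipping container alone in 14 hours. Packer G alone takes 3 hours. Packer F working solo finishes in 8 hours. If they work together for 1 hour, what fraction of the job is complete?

Combined rate: 1/14 + 1/3 + 1/8 = (12 + 56 + 21)/168 = 89/168 per hour.
In 1 hour they complete 1·89/168 = 89/168 of the job.

89/168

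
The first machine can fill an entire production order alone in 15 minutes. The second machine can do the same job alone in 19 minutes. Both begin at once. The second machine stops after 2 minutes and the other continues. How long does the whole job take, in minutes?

In the first 2 minutes the combined rate is 34/285, so 68/285 of the job is done, leaving 217/285.
After the second machine leaves the rate is 1/15 per minute; the remaining 217/285 takes 217/19 minutes.
Total = 2 + 217/19 = 255/19 minutes.

255/19 minutes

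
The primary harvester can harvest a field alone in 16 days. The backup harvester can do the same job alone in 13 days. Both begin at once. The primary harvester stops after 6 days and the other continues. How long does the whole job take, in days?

In the first 6 days the combined rate is 29/208, so 87/104 of the job is done, leaving 17/104.
After the primary harvester leaves the rate is 1/13 per day; the remaining 17/104 takes 17/8 days.
Total = 6 + 17/8 = 65/8 days.

65/8 days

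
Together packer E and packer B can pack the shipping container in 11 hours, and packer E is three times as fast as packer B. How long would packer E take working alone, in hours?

Let packer B's rate be r; then packer E's rate is 3r, so together (3 + 1)r = 4r = 1/11.
Thus r = 1/44 per hour.
Packer B alone: 44 hours; packer E alone: 44/3 hours.

44/3 hours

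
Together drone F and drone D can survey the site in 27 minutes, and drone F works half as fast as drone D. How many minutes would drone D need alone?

81/2 minutes

Let drone D's rate be r; then drone F's rate is (1/2)r, so together (1/2 + 1)r = (3/2)r = 1/27.
Thus r = 2/81 per minute.
Drone D alone: 81/2 minutes; drone F alone: 81 minutes.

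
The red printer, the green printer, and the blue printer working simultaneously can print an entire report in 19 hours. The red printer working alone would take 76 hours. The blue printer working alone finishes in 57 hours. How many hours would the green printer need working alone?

Combined rate is 1/19 per hour.
Known contribution: 1/76 + 1/57 = (3 + 4)/228 = 7/228 per hour.
So the green printer's rate is 1/19 − 7/228 = 5/228, meaning 228/5 hours alone.

228/5 hours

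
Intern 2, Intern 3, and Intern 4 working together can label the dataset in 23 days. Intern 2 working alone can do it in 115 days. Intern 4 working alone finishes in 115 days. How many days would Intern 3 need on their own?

115/3 days

Combined rate is 1/23 per day.
Known contribution: 1/115 + 1/115 = (1 + 1)/115 = 2/115 per day.
So Intern 3's rate is 1/23 − 2/115 = 3/115, meaning 115/3 days alone.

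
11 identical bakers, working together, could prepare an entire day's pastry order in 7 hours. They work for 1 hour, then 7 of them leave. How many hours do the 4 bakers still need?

33/2 hours

One baker does 1/77 of the job per hour.
After 1 hour with 11 bakers, 1/7 is done (6/7 left).
With 4 bakers the rate is 4/77, so the rest takes 6/7 ÷ 4/77 = 33/2 hours.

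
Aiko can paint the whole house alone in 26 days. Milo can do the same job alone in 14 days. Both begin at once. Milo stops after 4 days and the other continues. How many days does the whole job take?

In the first 4 days the combined rate is 10/91, so 40/91 of the job is done, leaving 51/91.
After Milo leaves the rate is 1/26 per day; the remaining 51/91 takes 102/7 days.
Total = 4 + 102/7 = 130/7 days.

130/7 days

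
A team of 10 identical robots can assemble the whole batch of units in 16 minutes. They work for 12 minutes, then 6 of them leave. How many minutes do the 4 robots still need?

One robot does 1/160 of the job per minute.
After 12 minutes with 10 robots, 3/4 is done (1/4 left).
With 4 robots the rate is 4/160 = 1/40, so the rest takes 1/4 ÷ 1/40 = 10 minutes.

10 minutes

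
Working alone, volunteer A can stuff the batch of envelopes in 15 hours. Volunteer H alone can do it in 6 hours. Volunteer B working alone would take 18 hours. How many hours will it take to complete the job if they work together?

45/13 hours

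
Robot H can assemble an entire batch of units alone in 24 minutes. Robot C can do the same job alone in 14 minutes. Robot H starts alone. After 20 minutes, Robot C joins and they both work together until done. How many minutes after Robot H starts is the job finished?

408/19 minutes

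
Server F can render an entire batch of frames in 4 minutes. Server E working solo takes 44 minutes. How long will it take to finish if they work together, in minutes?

11/3 minutes

Combined rate: 1/4 + 1/44 = (11 + 1)/44 = 12/44 = 3/11 per minute.
Time = 1 ÷ (3/11) = 11/3 minutes.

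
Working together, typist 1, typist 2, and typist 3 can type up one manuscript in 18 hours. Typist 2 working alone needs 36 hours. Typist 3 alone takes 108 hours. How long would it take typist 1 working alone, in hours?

Combined rate is 1/18 per hour.
Known contribution: 1/36 + 1/108 = (3 + 1)/108 = 4/108 = 1/27 per hour.
So typist 1's rate is 1/18 − 1/27 = 1/54, meaning 54 hours alone.

54 hours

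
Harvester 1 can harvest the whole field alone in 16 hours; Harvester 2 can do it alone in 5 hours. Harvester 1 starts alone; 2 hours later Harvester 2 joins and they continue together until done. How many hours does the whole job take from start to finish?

16/3 hours

In 2 hours Harvester 1 does 2/16 = 1/8 of the job, leaving 7/8.
Harvester 1 and Harvester 2 together work at 21/80 per hour, so finishing takes 7/8 ÷ 21/80 = 10/3 hours.
Total time = 2 + 10/3 = 16/3 hours.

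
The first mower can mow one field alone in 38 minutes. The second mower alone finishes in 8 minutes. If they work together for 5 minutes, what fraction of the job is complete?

115/152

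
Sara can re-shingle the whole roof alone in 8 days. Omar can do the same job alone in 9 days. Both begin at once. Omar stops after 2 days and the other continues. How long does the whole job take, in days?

56/9 days

In the first 2 days the combined rate is 17/72, so 17/36 of the job is done, leaving 19/36.
After Omar leaves the rate is 1/8 per day; the remaining 19/36 takes 38/9 days.
Total = 2 + 38/9 = 56/9 days.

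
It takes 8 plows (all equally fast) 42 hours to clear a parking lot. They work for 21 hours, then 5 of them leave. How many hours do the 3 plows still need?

56 hours

One plow does 1/336 of the job per hour.
After 21 hours with 8 plows, 1/2 is done (1/2 left).
With 3 plows the rate is 3/336 = 1/112, so the rest takes 1/2 ÷ 1/112 = 56 hours.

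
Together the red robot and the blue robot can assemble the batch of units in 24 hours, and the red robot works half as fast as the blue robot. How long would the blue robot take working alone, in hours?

36 hours

Let the blue robot's rate be r; then the red robot's rate is (1/2)r, so together (1/2 + 1)r = (3/2)r = 1/24.
Thus r = 1/36 per hour.
The blue robot alone: 36 hours; the red robot alone: 72 hours.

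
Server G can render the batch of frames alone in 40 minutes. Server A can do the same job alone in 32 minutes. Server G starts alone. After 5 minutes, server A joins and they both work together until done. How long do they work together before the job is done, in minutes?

140/9 minutes

In the first 5 minutes server G alone does 5/40 = 1/8 of the job, leaving 7/8.
Once everyone is working, combined rate: 1/40 + 1/32 = (4 + 5)/160 = 9/160 per minute.
Remaining 7/8 at 9/160 per minute takes 140/9 minutes.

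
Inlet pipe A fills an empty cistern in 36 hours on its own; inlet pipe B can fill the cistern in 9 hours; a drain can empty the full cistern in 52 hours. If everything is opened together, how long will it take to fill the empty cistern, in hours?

Net rate = 1/36 + 1/9 − 1/52 = (13 + 52 − 9)/468 = 56/468 = 14/117 per hour.
Filling time = 1 ÷ (14/117) = 117/14 hours.

117/14 hours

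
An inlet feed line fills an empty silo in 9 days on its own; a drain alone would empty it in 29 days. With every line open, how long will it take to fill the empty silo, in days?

261/20 days

Net rate = 1/9 − 1/29 = (29 − 9)/261 = 20/261 per day.
Filling time = 1 ÷ (20/261) = 261/20 days.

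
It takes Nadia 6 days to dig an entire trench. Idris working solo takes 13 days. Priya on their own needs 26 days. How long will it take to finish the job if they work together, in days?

Combined rate: 1/6 + 1/13 + 1/26 = (13 + 6 + 3)/78 = 22/78 = 11/39 per day.
Time = 1 ÷ (11/39) = 39/11 days.

39/11 days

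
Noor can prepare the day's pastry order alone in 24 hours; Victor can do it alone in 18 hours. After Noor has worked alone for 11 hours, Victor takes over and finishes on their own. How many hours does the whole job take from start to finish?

In 11 hours Noor does 11/24 of the job, leaving 13/24.
Victor works at 1/18 per hour, so finishing takes 13/24 ÷ 1/18 = 39/4 hours.
Total time = 11 + 39/4 = 83/4 hours.

83/4 hours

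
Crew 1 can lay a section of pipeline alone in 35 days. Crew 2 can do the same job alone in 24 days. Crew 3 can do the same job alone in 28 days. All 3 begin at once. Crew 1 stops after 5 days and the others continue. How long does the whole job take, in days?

144/13 days

In the first 5 days the combined rate is 89/840, so 89/168 of the job is done, leaving 79/168.
After crew 1 leaves the rate is 13/168 per day; the remaining 79/168 takes 79/13 days.
Total = 5 + 79/13 = 144/13 days.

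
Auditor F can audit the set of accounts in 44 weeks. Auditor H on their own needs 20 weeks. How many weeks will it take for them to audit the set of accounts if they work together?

55/4 weeks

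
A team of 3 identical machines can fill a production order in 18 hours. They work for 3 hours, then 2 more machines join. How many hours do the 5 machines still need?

9 hours

One machine does 1/54 of the job per hour.
After 3 hours with 3 machines, 1/6 is done (5/6 left).
With 5 machines the rate is 5/54, so the rest takes 5/6 ÷ 5/54 = 9 hours.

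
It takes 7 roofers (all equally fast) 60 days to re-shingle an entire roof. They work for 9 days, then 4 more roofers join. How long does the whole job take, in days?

One roofer does 1/420 of the job per day.
After 9 days with 7 roofers, 3/20 is done (17/20 left).
With 11 roofers the rate is 11/420, so the rest takes 17/20 ÷ 11/420 = 357/11 days.
Total = 9 + 357/11 = 456/11 days.

456/11 days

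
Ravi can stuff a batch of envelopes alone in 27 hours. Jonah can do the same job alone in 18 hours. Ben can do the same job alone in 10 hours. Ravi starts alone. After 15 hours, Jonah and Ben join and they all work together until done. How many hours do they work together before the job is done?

30/13 hours

In the first 15 hours Ravi alone does 15/27 = 5/9 of the job, leaving 4/9.
Once everyone is working, combined rate: 1/27 + 1/18 + 1/10 = (10 + 15 + 27)/270 = 52/270 = 26/135 per hour.
Remaining 4/9 at 26/135 per hour takes 30/13 hours.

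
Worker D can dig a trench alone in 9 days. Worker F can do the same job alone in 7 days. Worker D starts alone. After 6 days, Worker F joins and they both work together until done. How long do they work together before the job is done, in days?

21/16 days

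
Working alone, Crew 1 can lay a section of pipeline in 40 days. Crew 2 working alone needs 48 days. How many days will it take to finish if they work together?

240/11 days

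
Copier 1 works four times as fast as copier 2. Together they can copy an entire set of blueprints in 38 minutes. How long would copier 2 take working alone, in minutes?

Let copier 2's rate be r; then copier 1's rate is 4r, so together (4 + 1)r = 5r = 1/38.
Thus r = 1/190 per minute.
Copier 2 alone: 190 minutes; copier 1 alone: 95/2 minutes.

190 minutes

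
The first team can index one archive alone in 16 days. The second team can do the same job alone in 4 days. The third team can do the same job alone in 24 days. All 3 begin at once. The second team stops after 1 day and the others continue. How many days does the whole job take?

In the first 1 day the combined rate is 17/48, so 17/48 of the job is done, leaving 31/48.
After the second team leaves the rate is 5/48 per day; the remaining 31/48 takes 31/5 days.
Total = 1 + 31/5 = 36/5 days.

36/5 days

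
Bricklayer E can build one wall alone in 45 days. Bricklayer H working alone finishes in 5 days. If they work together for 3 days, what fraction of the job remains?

1/3

Combined rate: 1/45 + 1/5 = (1 + 9)/45 = 10/45 = 2/9 per day.
In 3 days they complete 3·2/9 = 2/3 of the job.
So 1/3 remains.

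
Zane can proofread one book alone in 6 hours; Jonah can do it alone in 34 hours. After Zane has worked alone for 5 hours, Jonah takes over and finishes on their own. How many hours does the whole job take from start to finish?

32/3 hours

In 5 hours Zane does 5/6 of the job, leaving 1/6.
Jonah works at 1/34 per hour, so finishing takes 1/6 ÷ 1/34 = 17/3 hours.
Total time = 5 + 17/3 = 32/3 hours.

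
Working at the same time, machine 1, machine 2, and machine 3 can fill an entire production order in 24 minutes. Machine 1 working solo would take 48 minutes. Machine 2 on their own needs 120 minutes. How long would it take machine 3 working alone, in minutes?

Combined rate is 1/24 per minute.
Known contribution: 1/48 + 1/120 = (5 + 2)/240 = 7/240 per minute.
So machine 3's rate is 1/24 − 7/240 = 1/80, meaning 80 minutes alone.

80 minutes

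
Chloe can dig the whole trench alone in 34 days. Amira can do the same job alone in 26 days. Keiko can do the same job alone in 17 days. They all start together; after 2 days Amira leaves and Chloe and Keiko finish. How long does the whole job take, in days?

In the first 2 days the combined rate is 28/221, so 56/221 of the job is done, leaving 165/221.
After Amira leaves the rate is 3/34 per day; the remaining 165/221 takes 110/13 days.
Total = 2 + 110/13 = 136/13 days.

136/13 days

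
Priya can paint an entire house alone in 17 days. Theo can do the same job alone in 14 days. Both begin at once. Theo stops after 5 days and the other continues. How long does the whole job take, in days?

In the first 5 days the combined rate is 31/238, so 155/238 of the job is done, leaving 83/238.
After Theo leaves the rate is 1/17 per day; the remaining 83/238 takes 83/14 days.
Total = 5 + 83/14 = 153/14 days.

153/14 days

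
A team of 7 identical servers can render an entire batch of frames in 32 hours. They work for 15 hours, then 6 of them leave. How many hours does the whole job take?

134 hours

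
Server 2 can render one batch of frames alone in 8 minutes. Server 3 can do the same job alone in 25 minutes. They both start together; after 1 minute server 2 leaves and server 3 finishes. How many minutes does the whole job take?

175/8 minutes

In the first 1 minute the combined rate is 33/200, so 33/200 of the job is done, leaving 167/200.
After server 2 leaves the rate is 1/25 per minute; the remaining 167/200 takes 167/8 minutes.
Total = 1 + 167/8 = 175/8 minutes.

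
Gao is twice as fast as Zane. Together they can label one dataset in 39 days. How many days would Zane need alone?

117 days

Let Zane's rate be r; then Gao's rate is 2r, so together (2 + 1)r = 3r = 1/39.
Thus r = 1/117 per day.
Zane alone: 117 days; Gao alone: 117/2 days.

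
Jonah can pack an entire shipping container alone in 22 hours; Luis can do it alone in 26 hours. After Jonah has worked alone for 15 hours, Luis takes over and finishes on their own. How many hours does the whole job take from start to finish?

256/11 hours

In 15 hours Jonah does 15/22 of the job, leaving 7/22.
Luis works at 1/26 per hour, so finishing takes 7/22 ÷ 1/26 = 91/11 hours.
Total time = 15 + 91/11 = 256/11 hours.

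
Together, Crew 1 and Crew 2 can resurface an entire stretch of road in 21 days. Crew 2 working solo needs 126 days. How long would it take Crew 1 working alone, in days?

126/5 days

Combined rate is 1/21 per day.
Known contribution: 1/126 per day.
So Crew 1's rate is 1/21 − 1/126 = 5/126, meaning 126/5 days alone.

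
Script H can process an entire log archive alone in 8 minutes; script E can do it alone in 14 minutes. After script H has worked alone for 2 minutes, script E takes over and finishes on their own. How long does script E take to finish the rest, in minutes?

21/2 minutes

In 2 minutes script H does 2/8 = 1/4 of the job, leaving 3/4.
Script E works at 1/14 per minute, so finishing takes 3/4 ÷ 1/14 = 21/2 minutes.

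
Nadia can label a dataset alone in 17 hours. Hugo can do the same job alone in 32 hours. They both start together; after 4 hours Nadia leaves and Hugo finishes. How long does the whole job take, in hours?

416/17 hours

In the first 4 hours the combined rate is 49/544, so 49/136 of the job is done, leaving 87/136.
After Nadia leaves the rate is 1/32 per hour; the remaining 87/136 takes 348/17 hours.
Total = 4 + 348/17 = 416/17 hours.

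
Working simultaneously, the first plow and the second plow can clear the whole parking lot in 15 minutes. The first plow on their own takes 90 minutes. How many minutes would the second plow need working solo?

Combined rate is 1/15 per minute.
Known contribution: 1/90 per minute.
So the second plow's rate is 1/15 − 1/90 = 1/18, meaning 18 minutes alone.

18 minutes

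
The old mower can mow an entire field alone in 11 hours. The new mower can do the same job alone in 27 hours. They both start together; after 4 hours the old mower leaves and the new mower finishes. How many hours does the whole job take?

In the first 4 hours the combined rate is 38/297, so 152/297 of the job is done, leaving 145/297.
After the old mower leaves the rate is 1/27 per hour; the remaining 145/297 takes 145/11 hours.
Total = 4 + 145/11 = 189/11 hours.

189/11 hours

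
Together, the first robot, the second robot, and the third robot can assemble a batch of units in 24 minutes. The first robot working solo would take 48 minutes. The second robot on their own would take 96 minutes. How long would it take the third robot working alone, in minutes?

96 minutes

Combined rate is 1/24 per minute.
Known contribution: 1/48 + 1/96 = (2 + 1)/96 = 3/96 = 1/32 per minute.
So the third robot's rate is 1/24 − 1/32 = 1/96, meaning 96 minutes alone.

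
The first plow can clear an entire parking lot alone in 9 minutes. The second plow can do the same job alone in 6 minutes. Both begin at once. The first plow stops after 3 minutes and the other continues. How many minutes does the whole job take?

4 minutes

In the first 3 minutes the combined rate is 5/18, so 5/6 of the job is done, leaving 1/6.
After the first plow leaves the rate is 1/6 per minute; the remaining 1/6 takes 1 minute.
Total = 3 + 1 = 4 minutes.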